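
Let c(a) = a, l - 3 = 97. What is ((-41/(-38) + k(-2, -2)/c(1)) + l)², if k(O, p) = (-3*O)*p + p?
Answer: 10949481/1444 ≈ 7582.7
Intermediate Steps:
l = 100 (l = 3 + 97 = 100)
k(O, p) = p - 3*O*p (k(O, p) = -3*O*p + p = p - 3*O*p)
((-41/(-38) + k(-2, -2)/c(1)) + l)² = ((-41/(-38) - 2*(1 - 3*(-2))/1) + 100)² = ((-41*(-1/38) - 2*(1 + 6)*1) + 100)² = ((41/38 - 2*7*1) + 100)² = ((41/38 - 14*1) + 100)² = ((41/38 - 14) + 100)² = (-491/38 + 100)² = (3309/38)² = 10949481/1444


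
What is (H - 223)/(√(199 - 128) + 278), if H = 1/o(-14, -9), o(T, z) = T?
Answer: -434097/540491 + 3123*√71/1080982 ≈ -0.77881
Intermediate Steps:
H = -1/14 (H = 1/(-14) = -1/14 ≈ -0.071429)
(H - 223)/(√(199 - 128) + 278) = (-1/14 - 223)/(√(199 - 128) + 278) = -3123/(14*(√71 + 278)) = -3123/(14*(278 + √71))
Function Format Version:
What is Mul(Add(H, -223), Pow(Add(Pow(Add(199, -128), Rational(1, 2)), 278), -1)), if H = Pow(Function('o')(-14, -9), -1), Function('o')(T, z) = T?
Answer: Add(Rational(-434097, 540491), Mul(Rational(3123, 1080982), Pow(71, Rational(1, 2)))) ≈ -0.77881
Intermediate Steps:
H = Rational(-1, 14) (H = Pow(-14, -1) = Rational(-1, 14) ≈ -0.071429)
Mul(Add(H, -223), Pow(Add(Pow(Add(199, -128), Rational(1, 2)), 278), -1)) = Mul(Add(Rational(-1, 14), -223), Pow(Add(Pow(Add(199, -128), Rational(1, 2)), 278), -1)) = Mul(Rational(-3123, 14), Pow(Add(Pow(71, Rational(1, 2)), 278), -1)) = Mul(Rational(-3123, 14), Pow(Add(278, Pow(71, Rational(1, 2))), -1))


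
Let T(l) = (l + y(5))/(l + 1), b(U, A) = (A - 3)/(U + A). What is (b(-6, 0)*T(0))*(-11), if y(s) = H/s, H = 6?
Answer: -33/5 ≈ -6.6000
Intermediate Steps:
y(s) = 6/s
b(U, A) = (-3 + A)/(A + U)
T(l) = (6/5 + l)/(1 + l) (T(l) = (l + 6/5)/(l + 1) = (l + 6*(⅕))/(1 + l) = (l + 6/5)/(1 + l) = (6/5 + l)/(1 + l))
(b(-6, 0)*T(0))*(-11) = (((-3 + 0)/(0 - 6))*((6/5 + 0)/(1 + 0)))*(-11) = ((-3/(-6))*((6/5)/1))*(-11) = ((-⅙*(-3))*(1*(6/5)))*(-11) = ((½)*(6/5))*(-11) = (⅗)*(-11) = -33/5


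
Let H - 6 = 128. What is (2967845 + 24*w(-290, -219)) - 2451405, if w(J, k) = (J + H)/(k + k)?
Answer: 37700744/73 ≈ 5.1645e+5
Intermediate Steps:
H = 134 (H = 6 + 128 = 134)
w(J, k) = (134 + J)/(2*k) (w(J, k) = (J + 134)/(k + k) = (134 + J)/((2*k)) = (134 + J)*(1/(2*k)) = (134 + J)/(2*k))
(2967845 + 24*w(-290, -219)) - 2451405 = (2967845 + 24*((1/2)*(134 - 290)/(-219))) - 2451405 = (2967845 + 24*((1/2)*(-1/219)*(-156))) - 2451405 = (2967845 + 24*(26/73)) - 2451405 = (2967845 + 624/73) - 2451405 = 216653309/73 - 2451405 = 37700744/73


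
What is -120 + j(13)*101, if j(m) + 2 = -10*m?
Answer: -13452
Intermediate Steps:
j(m) = -2 - 10*m
-120 + j(13)*101 = -120 + (-2 - 10*13)*101 = -120 + (-2 - 130)*101 = -120 - 132*101 = -120 - 13332 = -13452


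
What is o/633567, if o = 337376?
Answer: 337376/633567 ≈ 0.53250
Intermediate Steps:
o/633567 = 337376/633567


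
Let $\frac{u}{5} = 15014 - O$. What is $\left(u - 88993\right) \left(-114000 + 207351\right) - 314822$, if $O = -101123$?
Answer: $45899625070$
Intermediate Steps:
$u = 580685$ ($u = 5 \left(15014 - -101123\right) = 5 \left(15014 + 101123\right) = 5 \cdot 116137 = 580685$)
$\left(u - 88993\right) \left(-114000 + 207351\right) - 314822 = \left(580685 - 88993\right) \left(-114000 + 207351\right) - 314822 = 491692 \cdot 93351 - 314822 = 45899939892 - 314822 = 45899625070$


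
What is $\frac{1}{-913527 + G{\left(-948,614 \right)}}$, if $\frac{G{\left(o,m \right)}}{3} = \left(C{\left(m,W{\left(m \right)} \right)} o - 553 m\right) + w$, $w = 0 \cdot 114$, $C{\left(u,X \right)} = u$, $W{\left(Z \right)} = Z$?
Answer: $- \frac{1}{3678369} \approx -2.7186 \cdot 10^{-7}$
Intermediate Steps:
$w = 0$
$G{\left(o,m \right)} = - 1659 m + 3 m o$ ($G{\left(o,m \right)} = 3 \left(\left(m o - 553 m\right) + 0\right) = 3 \left(\left(- 553 m + m o\right) + 0\right) = 3 \left(- 553 m + m o\right) = - 1659 m + 3 m o$)
$\frac{1}{-913527 + G{\left(-948,614 \right)}} = \frac{1}{-913527 + 3 \cdot 614 \left(-553 - 948\right)} = \frac{1}{-913527 + 3 \cdot 614 \left(-1501\right)} = \frac{1}{-913527 - 2764842} = \frac{1}{-3678369} = - \frac{1}{3678369}$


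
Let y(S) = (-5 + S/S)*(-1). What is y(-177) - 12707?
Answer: -12703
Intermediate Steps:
y(S) = 4 (y(S) = (-5 + 1)*(-1) = -4*(-1) = 4)
y(-177) - 12707 = 4 - 12707 = -12703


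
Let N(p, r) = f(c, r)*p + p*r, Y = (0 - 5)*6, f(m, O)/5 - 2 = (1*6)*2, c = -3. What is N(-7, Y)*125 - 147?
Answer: -35147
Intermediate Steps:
f(m, O) = 70 (f(m, O) = 10 + 5*((1*6)*2) = 10 + 5*(6*2) = 10 + 5*12 = 10 + 60 = 70)
Y = -30 (Y = -5*6 = -30)
N(p, r) = 70*p + p*r
N(-7, Y)*125 - 147 = -7*(70 - 30)*125 - 147 = -7*40*125 - 147 = -280*125 - 147 = -35000 - 147 = -35147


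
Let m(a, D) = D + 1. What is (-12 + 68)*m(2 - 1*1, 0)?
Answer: 56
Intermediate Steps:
m(a, D) = 1 + D
(-12 + 68)*m(2 - 1*1, 0) = (-12 + 68)*(1 + 0) = 56*1 = 56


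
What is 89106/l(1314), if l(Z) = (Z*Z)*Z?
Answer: 14851/378124524 ≈ 3.9275e-5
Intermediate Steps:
l(Z) = Z³ (l(Z) = Z²*Z = Z³)
89106/l(1314) = 89106/(1314³) = 89106/2268747144 = 89106*(1/2268747144) = 14851/378124524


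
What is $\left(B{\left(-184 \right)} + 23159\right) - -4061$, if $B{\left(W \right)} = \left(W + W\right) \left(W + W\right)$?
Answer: $162644$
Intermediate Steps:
$B{\left(W \right)} = 4 W^{2}$ ($B{\left(W \right)} = 2 W 2 W = 4 W^{2}$)
$\left(B{\left(-184 \right)} + 23159\right) - -4061 = \left(4 \left(-184\right)^{2} + 23159\right) - -4061 = \left(4 \cdot 33856 + 23159\right) + 4061 = \left(135424 + 23159\right) + 4061 = 158583 + 4061 = 162644$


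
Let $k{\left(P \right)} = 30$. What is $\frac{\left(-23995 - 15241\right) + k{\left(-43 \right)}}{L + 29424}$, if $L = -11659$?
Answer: $- \frac{39206}{17765} \approx -2.2069$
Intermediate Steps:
$\frac{\left(-23995 - 15241\right) + k{\left(-43 \right)}}{L + 29424} = \frac{\left(-23995 - 15241\right) + 30}{-11659 + 29424} = \frac{\left(-23995 - 15241\right) + 30}{17765} = \left(-39236 + 30\right) \frac{1}{17765} = \left(-39206\right) \frac{1}{17765} = - \frac{39206}{17765}$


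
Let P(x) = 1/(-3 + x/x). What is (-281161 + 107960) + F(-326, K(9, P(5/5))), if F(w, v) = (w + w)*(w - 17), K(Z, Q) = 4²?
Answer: 50435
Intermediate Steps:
P(x) = -½ (P(x) = 1/(-3 + 1) = 1/(-2) = -½)
K(Z, Q) = 16
F(w, v) = 2*w*(-17 + w) (F(w, v) = (2*w)*(-17 + w) = 2*w*(-17 + w))
(-281161 + 107960) + F(-326, K(9, P(5/5))) = (-281161 + 107960) + 2*(-326)*(-17 - 326) = -173201 + 2*(-326)*(-343) = -173201 + 223636 = 50435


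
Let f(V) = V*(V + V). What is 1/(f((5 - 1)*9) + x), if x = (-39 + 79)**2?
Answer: 1/4192 ≈ 0.00023855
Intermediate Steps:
f(V) = 2*V**2 (f(V) = V*(2*V) = 2*V**2)
x = 1600 (x = 40**2 = 1600)
1/(f((5 - 1)*9) + x) = 1/(2*((5 - 1)*9)**2 + 1600) = 1/(2*(4*9)**2 + 1600) = 1/(2*36**2 + 1600) = 1/(2*1296 + 1600) = 1/(2592 + 1600) = 1/4192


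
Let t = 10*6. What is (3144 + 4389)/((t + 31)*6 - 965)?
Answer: -7533/419 ≈ -17.979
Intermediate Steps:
t = 60
(3144 + 4389)/((t + 31)*6 - 965) = (3144 + 4389)/((60 + 31)*6 - 965) = 7533/(91*6 - 965) = 7533/(546 - 965) = 7533/(-419) = 7533*(-1/419) = -7533/419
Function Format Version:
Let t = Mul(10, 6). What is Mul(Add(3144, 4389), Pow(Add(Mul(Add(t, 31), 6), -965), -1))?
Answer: Rational(-7533, 419) ≈ -17.979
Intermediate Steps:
t = 60
Mul(Add(3144, 4389), Pow(Add(Mul(Add(t, 31), 6), -965), -1)) = Mul(Add(3144, 4389), Pow(Add(Mul(Add(60, 31), 6), -965), -1)) = Mul(7533, Pow(Add(Mul(91, 6), -965), -1)) = Mul(7533, Pow(Add(546, -965), -1)) = Mul(7533, Pow(-419, -1)) = Mul(7533, Rational(-1, 419)) = Rational(-7533, 419)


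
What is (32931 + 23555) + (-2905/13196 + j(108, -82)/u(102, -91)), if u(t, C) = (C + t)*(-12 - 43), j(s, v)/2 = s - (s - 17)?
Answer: 450958293691/7983580 ≈ 56486.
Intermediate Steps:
j(s, v) = 34 (j(s, v) = 2*(s - (s - 17)) = 2*(s - (-17 + s)) = 2*(s + (17 - s)) = 2*17 = 34)
u(t, C) = -55*C - 55*t (u(t, C) = (C + t)*(-55) = -55*C - 55*t)
(32931 + 23555) + (-2905/13196 + j(108, -82)/u(102, -91)) = (32931 + 23555) + (-2905/13196 + 34/(-55*(-91) - 55*102)) = 56486 + (-2905*1/13196 + 34/(5005 - 5610)) = 56486 + (-2905/13196 + 34/(-605)) = 56486 + (-2905/13196 + 34*(-1/605)) = 56486 + (-2905/13196 - 34/605) = 56486 - 2206189/7983580 = 450958293691/7983580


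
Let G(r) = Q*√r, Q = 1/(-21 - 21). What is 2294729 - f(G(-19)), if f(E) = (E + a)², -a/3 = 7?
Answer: 4047124051/1764 - I*√19 ≈ 2.2943e+6 - 4.3589*I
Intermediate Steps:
Q = -1/42 (Q = 1/(-42) = -1/42 ≈ -0.023810)
a = -21 (a = -3*7 = -21)
G(r) = -√r/42
f(E) = (-21 + E)² (f(E) = (E - 21)² = (-21 + E)²)
2294729 - f(G(-19)) = 2294729 - (-21 - I*√19/42)²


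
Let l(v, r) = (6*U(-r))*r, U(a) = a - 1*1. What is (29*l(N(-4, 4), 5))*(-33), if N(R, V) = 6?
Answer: 172260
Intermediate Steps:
U(a) = -1 + a (U(a) = a - 1 = -1 + a)
l(v, r) = r*(-6 - 6*r) (l(v, r) = (6*(-1 - r))*r = (-6 - 6*r)*r = r*(-6 - 6*r))
(29*l(N(-4, 4), 5))*(-33) = (29*(-6*5*(1 + 5)))*(-33) = (29*(-6*5*6))*(-33) = (29*(-180))*(-33) = -5220*(-33) = 172260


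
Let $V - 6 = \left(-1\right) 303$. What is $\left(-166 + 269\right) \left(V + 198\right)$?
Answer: $-10197$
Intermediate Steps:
$V = -297$ ($V = 6 - 303 = -297$)
$\left(-166 + 269\right) \left(V + 198\right) = \left(-166 + 269\right) \left(-297 + 198\right) = 103 \left(-99\right) = -10197$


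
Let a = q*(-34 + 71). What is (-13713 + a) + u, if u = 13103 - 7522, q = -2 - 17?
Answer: -8835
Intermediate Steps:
q = -19
a = -703 (a = -19*(-34 + 71) = -19*37 = -703)
u = 5581
(-13713 + a) + u = (-13713 - 703) + 5581 = -14416 + 5581 = -8835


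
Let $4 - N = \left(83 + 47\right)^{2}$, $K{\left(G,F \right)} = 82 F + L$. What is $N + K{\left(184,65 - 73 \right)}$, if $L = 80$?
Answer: $-17472$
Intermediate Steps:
$K{\left(G,F \right)} = 80 + 82 F$ ($K{\left(G,F \right)} = 82 F + 80 = 80 + 82 F$)
$N = -16896$ ($N = 4 - \left(83 + 47\right)^{2} = 4 - 130^{2} = 4 - 16900 = -16896$)
$N + K{\left(184,65 - 73 \right)} = -16896 + \left(80 + 82 \left(65 - 73\right)\right) = -16896 + \left(80 + 82 \left(-8\right)\right) = -16896 + \left(80 - 656\right) = -16896 - 576 = -17472$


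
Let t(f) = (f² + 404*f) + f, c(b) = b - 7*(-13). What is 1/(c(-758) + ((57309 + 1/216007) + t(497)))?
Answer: 216007/109069710553 ≈ 1.9805e-6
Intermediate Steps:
c(b) = 91 + b (c(b) = b + 91 = 91 + b)
t(f) = f² + 405*f
1/(c(-758) + ((57309 + 1/216007) + t(497))) = 1/((91 - 758) + ((57309 + 1/216007) + 497*(405 + 497))) = 1/(-667 + ((57309 + 1/216007) + 497*902)) = 1/(-667 + (12379145164/216007 + 448294)) = 1/(-667 + 109213787222/216007) = 1/(109069710553/216007) = 216007/109069710553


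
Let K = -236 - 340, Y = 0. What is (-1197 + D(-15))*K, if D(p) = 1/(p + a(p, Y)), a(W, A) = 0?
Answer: 3447552/5 ≈ 6.8951e+5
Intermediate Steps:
K = -576
D(p) = 1/p (D(p) = 1/(p + 0) = 1/p)
(-1197 + D(-15))*K = (-1197 + 1/(-15))*(-576) = (-1197 - 1/15)*(-576) = -17956/15*(-576) = 3447552/5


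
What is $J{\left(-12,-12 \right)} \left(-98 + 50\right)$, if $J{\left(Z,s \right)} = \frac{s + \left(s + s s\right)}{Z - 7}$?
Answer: $\frac{5760}{19} \approx 303.16$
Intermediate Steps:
$J{\left(Z,s \right)} = \frac{s^{2} + 2 s}{-7 + Z}$ ($J{\left(Z,s \right)} = \frac{s + \left(s + s^{2}\right)}{-7 + Z} = \frac{s^{2} + 2 s}{-7 + Z}$)
$J{\left(-12,-12 \right)} \left(-98 + 50\right) = - \frac{12 \left(2 - 12\right)}{-7 - 12} \left(-98 + 50\right) = \left(-12\right) \frac{1}{-19} \left(-10\right) \left(-48\right) = \left(-12\right) \left(- \frac{1}{19}\right) \left(-10\right) \left(-48\right) = \left(- \frac{120}{19}\right) \left(-48\right) = \frac{5760}{19}$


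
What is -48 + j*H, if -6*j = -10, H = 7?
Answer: -109/3 ≈ -36.333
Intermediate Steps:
j = 5/3 (j = -⅙*(-10) = 5/3 ≈ 1.6667)
-48 + j*H = -48 + (5/3)*7 = -48 + 35/3 = -109/3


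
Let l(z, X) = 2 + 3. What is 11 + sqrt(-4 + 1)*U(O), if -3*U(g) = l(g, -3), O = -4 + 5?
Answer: 11 - 5*I*sqrt(3)/3 ≈ 11.0 - 2.8868*I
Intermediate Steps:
O = 1
l(z, X) = 5
U(g) = -5/3 (U(g) = -1/3*5 = -5/3)
11 + sqrt(-4 + 1)*U(O) = 11 + sqrt(-4 + 1)*(-5/3) = 11 + sqrt(-3)*(-5/3) = 11 + (I*sqrt(3))*(-5/3) = 11 - 5*I*sqrt(3)/3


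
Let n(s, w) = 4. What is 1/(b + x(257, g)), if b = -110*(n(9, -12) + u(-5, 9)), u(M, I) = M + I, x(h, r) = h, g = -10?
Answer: -1/623 ≈ -0.0016051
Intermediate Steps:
u(M, I) = I + M
b = -880 (b = -110*(4 + (9 - 5)) = -110*(4 + 4) = -110*8 = -880)
1/(b + x(257, g)) = 1/(-880 + 257) = 1/(-623) = -1/623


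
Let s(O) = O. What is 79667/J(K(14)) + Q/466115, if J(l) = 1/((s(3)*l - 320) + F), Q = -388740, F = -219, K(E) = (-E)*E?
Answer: -8370000004855/93223 ≈ -8.9785e+7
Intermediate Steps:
K(E) = -E**2
J(l) = 1/(-539 + 3*l) (J(l) = 1/((3*l - 320) - 219) = 1/((-320 + 3*l) - 219) = 1/(-539 + 3*l))
79667/J(K(14)) + Q/466115 = 79667/(1/(-539 + 3*(-1*14**2))) - 388740/466115 = 79667/(1/(-539 + 3*(-1*196))) - 388740*1/466115 = 79667/(1/(-539 + 3*(-196))) - 77748/93223 = 79667/(1/(-539 - 588)) - 77748/93223 = 79667/(1/(-1127)) - 77748/93223 = 79667/(-1/1127) - 77748/93223 = 79667*(-1127) - 77748/93223 = -89784709 - 77748/93223 = -8370000004855/93223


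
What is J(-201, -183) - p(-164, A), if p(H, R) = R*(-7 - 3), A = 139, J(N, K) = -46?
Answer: 1344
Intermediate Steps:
p(H, R) = -10*R (p(H, R) = R*(-10) = -10*R)
J(-201, -183) - p(-164, A) = -46 - (-10)*139 = -46 - 1*(-1390) = -46 + 1390 = 1344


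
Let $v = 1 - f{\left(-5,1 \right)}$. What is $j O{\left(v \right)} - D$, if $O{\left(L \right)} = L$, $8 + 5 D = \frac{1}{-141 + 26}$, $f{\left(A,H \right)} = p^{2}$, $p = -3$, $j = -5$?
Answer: $\frac{23921}{575} \approx 41.602$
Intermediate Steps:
$f{\left(A,H \right)} = 9$ ($f{\left(A,H \right)} = \left(-3\right)^{2} = 9$)
$D = - \frac{921}{575}$ ($D = - \frac{8}{5} + \frac{1}{5 \left(-141 + 26\right)} = - \frac{8}{5} + \frac{1}{5 \left(-115\right)} = - \frac{8}{5} + \frac{1}{5} \left(- \frac{1}{115}\right) = - \frac{8}{5} - \frac{1}{575} = - \frac{921}{575} \approx -1.6017$)
$v = -8$ ($v = 1 - 9 = -8$)
$j O{\left(v \right)} - D = \left(-5\right) \left(-8\right) - - \frac{921}{575} = 40 + \frac{921}{575} = \frac{23921}{575}$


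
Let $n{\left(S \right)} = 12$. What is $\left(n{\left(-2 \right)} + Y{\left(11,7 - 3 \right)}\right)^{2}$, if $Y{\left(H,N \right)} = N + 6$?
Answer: $484$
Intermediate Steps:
$Y{\left(H,N \right)} = 6 + N$
$\left(n{\left(-2 \right)} + Y{\left(11,7 - 3 \right)}\right)^{2} = \left(12 + \left(6 + \left(7 - 3\right)\right)\right)^{2} = \left(12 + \left(6 + 4\right)\right)^{2} = \left(12 + 10\right)^{2} = 22^{2} = 484$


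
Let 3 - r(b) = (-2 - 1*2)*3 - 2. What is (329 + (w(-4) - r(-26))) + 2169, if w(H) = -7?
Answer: 2474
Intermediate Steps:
r(b) = 17 (r(b) = 3 - ((-2 - 1*2)*3 - 2) = 3 - ((-2 - 2)*3 - 2) = 3 - (-4*3 - 2) = 3 - (-12 - 2) = 3 - 1*(-14) = 3 + 14 = 17)
(329 + (w(-4) - r(-26))) + 2169 = (329 + (-7 - 1*17)) + 2169 = (329 + (-7 - 17)) + 2169 = (329 - 24) + 2169 = 305 + 2169 = 2474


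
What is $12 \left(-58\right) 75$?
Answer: $-52200$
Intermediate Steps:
$12 \left(-58\right) 75 = \left(-696\right) 75 = -52200$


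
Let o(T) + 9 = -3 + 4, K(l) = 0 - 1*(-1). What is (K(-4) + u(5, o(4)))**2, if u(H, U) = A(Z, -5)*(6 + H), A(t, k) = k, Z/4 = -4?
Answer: 2916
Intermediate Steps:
Z = -16 (Z = 4*(-4) = -16)
K(l) = 1 (K(l) = 0 + 1 = 1)
o(T) = -8 (o(T) = -9 + (-3 + 4) = -9 + 1 = -8)
u(H, U) = -30 - 5*H (u(H, U) = -5*(6 + H) = -30 - 5*H)
(K(-4) + u(5, o(4)))**2 = (1 + (-30 - 5*5))**2 = (1 + (-30 - 25))**2 = (1 - 55)**2 = (-54)**2 = 2916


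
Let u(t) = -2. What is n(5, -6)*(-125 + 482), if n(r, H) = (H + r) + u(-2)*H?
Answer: 3927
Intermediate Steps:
n(r, H) = r - H (n(r, H) = (H + r) - 2*H = r - H)
n(5, -6)*(-125 + 482) = (5 - 1*(-6))*(-125 + 482) = (5 + 6)*357 = 11*357 = 3927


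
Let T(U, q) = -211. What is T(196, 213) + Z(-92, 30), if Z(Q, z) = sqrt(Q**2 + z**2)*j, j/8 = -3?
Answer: -211 - 48*sqrt(2341) ≈ -2533.4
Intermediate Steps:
j = -24 (j = 8*(-3) = -24)
Z(Q, z) = -24*sqrt(Q**2 + z**2) (Z(Q, z) = sqrt(Q**2 + z**2)*(-24) = -24*sqrt(Q**2 + z**2))
T(196, 213) + Z(-92, 30) = -211 - 24*sqrt((-92)**2 + 30**2) = -211 - 24*sqrt(8464 + 900) = -211 - 48*sqrt(2341)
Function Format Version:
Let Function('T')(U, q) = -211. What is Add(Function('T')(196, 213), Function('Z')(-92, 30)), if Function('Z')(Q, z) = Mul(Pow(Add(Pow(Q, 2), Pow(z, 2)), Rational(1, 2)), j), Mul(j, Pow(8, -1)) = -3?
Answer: Add(-211, Mul(-48, Pow(2341, Rational(1, 2)))) ≈ -2533.4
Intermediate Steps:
j = -24 (j = Mul(8, -3) = -24)
Function('Z')(Q, z) = Mul(-24, Pow(Add(Pow(Q, 2), Pow(z, 2)), Rational(1, 2))) (Function('Z')(Q, z) = Mul(Pow(Add(Pow(Q, 2), Pow(z, 2)), Rational(1, 2)), -24) = Mul(-24, Pow(Add(Pow(Q, 2), Pow(z, 2)), Rational(1, 2))))
Add(Function('T')(196, 213), Function('Z')(-92, 30)) = Add(-211, Mul(-24, Pow(Add(Pow(-92, 2), Pow(30, 2)), Rational(1, 2)))) = Add(-211, Mul(-24, Pow(Add(8464, 900), Rational(1, 2)))) = Add(-211, Mul(-24, Pow(9364, Rational(1, 2)))) = Add(-211, Mul(-24, Mul(2, Pow(2341, Rational(1, 2))))) = Add(-211, Mul(-48, Pow(2341, Rational(1, 2))))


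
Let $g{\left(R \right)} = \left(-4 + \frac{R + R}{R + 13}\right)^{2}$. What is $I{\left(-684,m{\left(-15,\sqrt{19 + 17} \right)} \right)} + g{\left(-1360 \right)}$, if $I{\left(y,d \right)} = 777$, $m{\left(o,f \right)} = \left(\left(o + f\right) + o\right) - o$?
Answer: $\frac{1416914017}{1814409} \approx 780.92$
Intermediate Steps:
$m{\left(o,f \right)} = f + o$ ($m{\left(o,f \right)} = \left(\left(f + o\right) + o\right) - o = \left(f + 2 o\right) - o = f + o$)
$g{\left(R \right)} = \left(-4 + \frac{2 R}{13 + R}\right)^{2}$
$I{\left(-684,m{\left(-15,\sqrt{19 + 17} \right)} \right)} + g{\left(-1360 \right)} = 777 + \frac{4 \left(26 - 1360\right)^{2}}{\left(13 - 1360\right)^{2}} = 777 + \frac{4 \left(-1334\right)^{2}}{1814409} = 777 + 4 \cdot \frac{1}{1814409} \cdot 1779556 = 777 + \frac{7118224}{1814409} = \frac{1416914017}{1814409}$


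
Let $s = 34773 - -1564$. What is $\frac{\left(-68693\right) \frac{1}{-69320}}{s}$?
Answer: $\frac{68693}{2518880840} \approx 2.7271 \cdot 10^{-5}$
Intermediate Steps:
$s = 36337$ ($s = 34773 + 1564 = 36337$)
$\frac{\left(-68693\right) \frac{1}{-69320}}{s} = \frac{\left(-68693\right) \frac{1}{-69320}}{36337} = \left(-68693\right) \left(- \frac{1}{69320}\right) \frac{1}{36337} = \frac{68693}{69320} \cdot \frac{1}{36337} = \frac{68693}{2518880840}$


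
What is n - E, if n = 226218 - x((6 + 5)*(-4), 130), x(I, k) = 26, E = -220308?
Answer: 446500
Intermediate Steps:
n = 226192 (n = 226218 - 1*26 = 226218 - 26 = 226192)
n - E = 226192 - 1*(-220308) = 226192 + 220308 = 446500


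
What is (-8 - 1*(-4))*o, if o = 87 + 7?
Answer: -376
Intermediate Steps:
o = 94
(-8 - 1*(-4))*o = (-8 - 1*(-4))*94 = (-8 + 4)*94 = -4*94 = -376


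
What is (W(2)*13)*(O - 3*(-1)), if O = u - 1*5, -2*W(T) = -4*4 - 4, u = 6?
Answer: 520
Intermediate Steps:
W(T) = 10 (W(T) = -(-4*4 - 4)/2 = -(-16 - 4)/2 = -1/2*(-20) = 10)
O = 1 (O = 6 - 1*5 = 6 - 5 = 1)
(W(2)*13)*(O - 3*(-1)) = (10*13)*(1 - 3*(-1)) = 130*(1 + 3) = 130*4 = 520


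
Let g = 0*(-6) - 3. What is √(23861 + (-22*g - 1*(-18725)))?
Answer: 2*√10663 ≈ 206.52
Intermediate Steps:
g = -3 (g = 0 - 3 = -3)
√(23861 + (-22*g - 1*(-18725))) = √(23861 + (-22*(-3) - 1*(-18725))) = √(23861 + (66 + 18725)) = √(23861 + 18791) = √42652 = 2*√10663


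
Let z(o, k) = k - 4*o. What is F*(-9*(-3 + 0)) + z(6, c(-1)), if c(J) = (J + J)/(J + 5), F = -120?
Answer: -6529/2 ≈ -3264.5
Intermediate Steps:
c(J) = 2*J/(5 + J) (c(J) = (2*J)/(5 + J) = 2*J/(5 + J))
F*(-9*(-3 + 0)) + z(6, c(-1)) = -(-1080)*(-3 + 0) + (2*(-1)/(5 - 1) - 4*6) = -(-1080)*(-3) + (2*(-1)/4 - 24) = -120*27 + (2*(-1)*(¼) - 24) = -3240 + (-½ - 24) = -3240 - 49/2 = -6529/2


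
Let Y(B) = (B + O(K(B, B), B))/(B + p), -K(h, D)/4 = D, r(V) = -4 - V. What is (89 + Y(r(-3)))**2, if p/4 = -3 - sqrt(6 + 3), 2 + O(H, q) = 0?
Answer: 4963984/625 ≈ 7942.4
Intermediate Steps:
K(h, D) = -4*D
O(H, q) = -2 (O(H, q) = -2 + 0 = -2)
p = -24 (p = 4*(-3 - sqrt(6 + 3)) = 4*(-3 - sqrt(9)) = 4*(-3 - 1*3) = 4*(-3 - 3) = 4*(-6) = -24)
Y(B) = (-2 + B)/(-24 + B) (Y(B) = (B - 2)/(B - 24) = (-2 + B)/(-24 + B))
(89 + Y(r(-3)))**2 = (89 + (-2 + (-4 - 1*(-3)))/(-24 + (-4 - 1*(-3))))**2 = (89 + (-2 + (-4 + 3))/(-24 + (-4 + 3)))**2 = (89 + (-2 - 1)/(-24 - 1))**2 = (89 - 3/(-25))**2 = (89 - 1/25*(-3))**2 = (89 + 3/25)**2 = (2228/25)**2 = 4963984/625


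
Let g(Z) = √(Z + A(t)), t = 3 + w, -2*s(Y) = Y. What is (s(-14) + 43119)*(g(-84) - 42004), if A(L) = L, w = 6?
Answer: -1811464504 + 215630*I*√3 ≈ -1.8115e+9 + 3.7348e+5*I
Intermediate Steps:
s(Y) = -Y/2
t = 9 (t = 3 + 6 = 9)
g(Z) = √(9 + Z) (g(Z) = √(Z + 9) = √(9 + Z))
(s(-14) + 43119)*(g(-84) - 42004) = (-½*(-14) + 43119)*(√(9 - 84) - 42004) = (7 + 43119)*(√(-75) - 42004) = 43126*(5*I*√3 - 42004) = 43126*(-42004 + 5*I*√3) = -1811464504 + 215630*I*√3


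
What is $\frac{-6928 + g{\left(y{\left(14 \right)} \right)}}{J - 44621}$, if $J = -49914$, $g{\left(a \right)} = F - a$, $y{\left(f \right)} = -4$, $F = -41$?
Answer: $\frac{199}{2701} \approx 0.073676$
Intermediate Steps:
$g{\left(a \right)} = -41 - a$
$\frac{-6928 + g{\left(y{\left(14 \right)} \right)}}{J - 44621} = \frac{-6928 - 37}{-49914 - 44621} = \frac{-6928 + \left(-41 + 4\right)}{-94535} = \left(-6928 - 37\right) \left(- \frac{1}{94535}\right) = \left(-6965\right) \left(- \frac{1}{94535}\right) = \frac{199}{2701}$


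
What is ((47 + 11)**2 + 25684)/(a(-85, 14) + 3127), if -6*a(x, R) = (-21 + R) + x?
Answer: 87144/9427 ≈ 9.2441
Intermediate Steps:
a(x, R) = 7/2 - R/6 - x/6 (a(x, R) = -((-21 + R) + x)/6 = -(-21 + R + x)/6 = 7/2 - R/6 - x/6)
((47 + 11)**2 + 25684)/(a(-85, 14) + 3127) = ((47 + 11)**2 + 25684)/((7/2 - 1/6*14 - 1/6*(-85)) + 3127) = (58**2 + 25684)/((7/2 - 7/3 + 85/6) + 3127) = (3364 + 25684)/(46/3 + 3127) = 29048/(9427/3) = 29048*(3/9427) = 87144/9427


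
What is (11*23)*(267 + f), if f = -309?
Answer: -10626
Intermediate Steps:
(11*23)*(267 + f) = (11*23)*(267 - 309) = 253*(-42) = -10626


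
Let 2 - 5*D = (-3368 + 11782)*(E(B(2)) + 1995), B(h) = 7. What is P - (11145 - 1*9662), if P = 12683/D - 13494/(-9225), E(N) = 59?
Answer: -78733881742483/53143238550 ≈ -1481.5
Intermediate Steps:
D = -17282354/5 (D = ⅖ - (-3368 + 11782)*(59 + 1995)/5 = ⅖ - 8414*2054/5 = ⅖ - ⅕*17282356 = ⅖ - 17282356/5 = -17282354/5 ≈ -3.4565e+6)
P = 77541027167/53143238550 (P = 12683/(-17282354/5) - 13494/(-9225) = 12683*(-5/17282354) - 13494*(-1/9225) = -63415/17282354 + 4498/3075 = 77541027167/53143238550 ≈ 1.4591)
P - (11145 - 1*9662) = 77541027167/53143238550 - (11145 - 1*9662) = 77541027167/53143238550 - (11145 - 9662) = 77541027167/53143238550 - 1*1483 = 77541027167/53143238550 - 1483 = -78733881742483/53143238550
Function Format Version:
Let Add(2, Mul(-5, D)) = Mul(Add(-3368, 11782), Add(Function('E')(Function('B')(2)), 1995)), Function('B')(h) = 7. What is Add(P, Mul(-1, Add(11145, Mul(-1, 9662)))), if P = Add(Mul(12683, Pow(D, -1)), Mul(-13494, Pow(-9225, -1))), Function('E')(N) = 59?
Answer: Rational(-78733881742483, 53143238550) ≈ -1481.5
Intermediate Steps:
D = Rational(-17282354, 5) (D = Add(Rational(2, 5), Mul(Rational(-1, 5), Mul(Add(-3368, 11782), Add(59, 1995)))) = Add(Rational(2, 5), Mul(Rational(-1, 5), Mul(8414, 2054))) = Add(Rational(2, 5), Mul(Rational(-1, 5), 17282356)) = Add(Rational(2, 5), Rational(-17282356, 5)) = Rational(-17282354, 5) ≈ -3.4565e+6)
P = Rational(77541027167, 53143238550) (P = Add(Mul(12683, Pow(Rational(-17282354, 5), -1)), Mul(-13494, Pow(-9225, -1))) = Add(Mul(12683, Rational(-5, 17282354)), Mul(-13494, Rational(-1, 9225))) = Add(Rational(-63415, 17282354), Rational(4498, 3075)) = Rational(77541027167, 53143238550) ≈ 1.4591)
Add(P, Mul(-1, Add(11145, Mul(-1, 9662)))) = Add(Rational(77541027167, 53143238550), Mul(-1, Add(11145, Mul(-1, 9662)))) = Add(Rational(77541027167, 53143238550), Mul(-1, Add(11145, -9662))) = Add(Rational(77541027167, 53143238550), Mul(-1, 1483)) = Add(Rational(77541027167, 53143238550), -1483) = Rational(-78733881742483, 53143238550)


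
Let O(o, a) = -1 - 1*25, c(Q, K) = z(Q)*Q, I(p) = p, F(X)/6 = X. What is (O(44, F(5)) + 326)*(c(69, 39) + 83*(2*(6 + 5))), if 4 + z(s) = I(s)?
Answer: 1893300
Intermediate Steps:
F(X) = 6*X
z(s) = -4 + s
c(Q, K) = Q*(-4 + Q) (c(Q, K) = (-4 + Q)*Q = Q*(-4 + Q))
O(o, a) = -26 (O(o, a) = -1 - 25 = -26)
(O(44, F(5)) + 326)*(c(69, 39) + 83*(2*(6 + 5))) = (-26 + 326)*(69*(-4 + 69) + 83*(2*(6 + 5))) = 300*(69*65 + 83*(2*11)) = 300*(4485 + 83*22) = 300*(4485 + 1826) = 300*6311 = 1893300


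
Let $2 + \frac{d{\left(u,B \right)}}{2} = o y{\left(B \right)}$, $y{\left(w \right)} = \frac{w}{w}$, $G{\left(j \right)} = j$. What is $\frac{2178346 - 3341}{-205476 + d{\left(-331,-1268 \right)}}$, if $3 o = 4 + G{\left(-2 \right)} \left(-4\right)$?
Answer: $- \frac{2175005}{205472} \approx -10.585$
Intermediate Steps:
$y{\left(w \right)} = 1$
$o = 4$ ($o = \frac{4 - -8}{3} = \frac{4 + 8}{3} = \frac{1}{3} \cdot 12 = 4$)
$d{\left(u,B \right)} = 4$ ($d{\left(u,B \right)} = -4 + 2 \cdot 4 \cdot 1 = -4 + 2 \cdot 4 = -4 + 8 = 4$)
$\frac{2178346 - 3341}{-205476 + d{\left(-331,-1268 \right)}} = \frac{2178346 - 3341}{-205476 + 4} = \frac{2175005}{-205472} = 2175005 \left(- \frac{1}{205472}\right) = - \frac{2175005}{205472}$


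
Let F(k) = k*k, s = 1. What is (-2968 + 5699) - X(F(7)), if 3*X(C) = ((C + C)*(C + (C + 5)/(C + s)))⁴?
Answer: -226632201880848038431/1171875 ≈ -1.9339e+14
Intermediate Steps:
F(k) = k²
X(C) = 16*C⁴*(C + (5 + C)/(1 + C))⁴/3 (X(C) = ((C + C)*(C + (C + 5)/(C + 1)))⁴/3 = ((2*C)*(C + (5 + C)/(1 + C)))⁴/3 = (2*C*(C + (5 + C)/(1 + C)))⁴/3 = (16*C⁴*(C + (5 + C)/(1 + C))⁴)/3 = 16*C⁴*(C + (5 + C)/(1 + C))⁴/3)
(-2968 + 5699) - X(F(7)) = (-2968 + 5699) - 16*(7²)⁴*(5 + (7²)² + 2*7²)⁴/(3*(1 + 7²)⁴) = 2731 - 16*49⁴*(5 + 49² + 2*49)⁴/(3*(1 + 49)⁴) = 2731 - 16*5764801*(5 + 2401 + 98)⁴/(3*50⁴) = 2731 - 16*5764801*2504⁴/(3*6250000) = 2731 - 16*5764801*39313100640256/(3*6250000) = 2731 - 1*226632201884048429056/1171875 = 2731 - 226632201884048429056/1171875 = -226632201880848038431/1171875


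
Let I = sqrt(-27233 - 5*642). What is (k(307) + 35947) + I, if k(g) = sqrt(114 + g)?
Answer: 35947 + sqrt(421) + I*sqrt(30443) ≈ 35968.0 + 174.48*I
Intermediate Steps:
I = I*sqrt(30443) (I = sqrt(-27233 - 3210) = sqrt(-30443) = I*sqrt(30443) ≈ 174.48*I)
(k(307) + 35947) + I = (sqrt(114 + 307) + 35947) + I*sqrt(30443) = (sqrt(421) + 35947) + I*sqrt(30443) = (35947 + sqrt(421)) + I*sqrt(30443) = 35947 + sqrt(421) + I*sqrt(30443)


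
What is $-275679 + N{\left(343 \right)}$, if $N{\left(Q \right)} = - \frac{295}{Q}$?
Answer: $- \frac{94558192}{343} \approx -2.7568 \cdot 10^{5}$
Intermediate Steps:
$-275679 + N{\left(343 \right)} = -275679 - \frac{295}{343} = - \frac{94558192}{343}$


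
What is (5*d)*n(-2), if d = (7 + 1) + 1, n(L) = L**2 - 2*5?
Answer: -270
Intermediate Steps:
n(L) = -10 + L**2 (n(L) = L**2 - 10 = -10 + L**2)
d = 9 (d = 8 + 1 = 9)
(5*d)*n(-2) = (5*9)*(-10 + (-2)**2) = 45*(-10 + 4) = 45*(-6) = -270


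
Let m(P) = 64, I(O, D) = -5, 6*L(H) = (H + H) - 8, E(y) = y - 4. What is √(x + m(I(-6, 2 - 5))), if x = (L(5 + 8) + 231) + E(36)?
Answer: √330 ≈ 18.166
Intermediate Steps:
E(y) = -4 + y
L(H) = -4/3 + H/3 (L(H) = ((H + H) - 8)/6 = (2*H - 8)/6 = (-8 + 2*H)/6 = -4/3 + H/3)
x = 266 (x = ((-4/3 + (5 + 8)/3) + 231) + (-4 + 36) = ((-4/3 + (⅓)*13) + 231) + 32 = ((-4/3 + 13/3) + 231) + 32 = (3 + 231) + 32 = 234 + 32 = 266)
√(x + m(I(-6, 2 - 5))) = √(266 + 64) = √330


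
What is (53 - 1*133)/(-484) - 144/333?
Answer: -1196/4477 ≈ -0.26714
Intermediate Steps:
(53 - 1*133)/(-484) - 144/333 = (53 - 133)*(-1/484) - 144*1/333 = -80*(-1/484) - 16/37 = 20/121 - 16/37 = -1196/4477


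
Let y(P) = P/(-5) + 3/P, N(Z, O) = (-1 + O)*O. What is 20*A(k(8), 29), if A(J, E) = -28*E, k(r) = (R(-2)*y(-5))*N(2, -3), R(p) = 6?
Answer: -16240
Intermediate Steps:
N(Z, O) = O*(-1 + O)
y(P) = 3/P - P/5 (y(P) = P*(-⅕) + 3/P = -P/5 + 3/P = 3/P - P/5)
k(r) = 144/5 (k(r) = (6*(3/(-5) - ⅕*(-5)))*(-3*(-1 - 3)) = (6*(3*(-⅕) + 1))*(-3*(-4)) = (6*(-⅗ + 1))*12 = (6*(⅖))*12 = (12/5)*12 = 144/5)
20*A(k(8), 29) = 20*(-28*29) = 20*(-812) = -16240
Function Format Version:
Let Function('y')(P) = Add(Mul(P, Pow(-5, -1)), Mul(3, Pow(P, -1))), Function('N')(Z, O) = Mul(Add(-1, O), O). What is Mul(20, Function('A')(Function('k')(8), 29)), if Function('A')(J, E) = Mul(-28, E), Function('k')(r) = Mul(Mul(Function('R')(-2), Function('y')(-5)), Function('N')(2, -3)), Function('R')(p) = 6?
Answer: -16240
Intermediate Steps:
Function('N')(Z, O) = Mul(O, Add(-1, O))
Function('y')(P) = Add(Mul(3, Pow(P, -1)), Mul(Rational(-1, 5), P)) (Function('y')(P) = Add(Mul(P, Rational(-1, 5)), Mul(3, Pow(P, -1))) = Add(Mul(Rational(-1, 5), P), Mul(3, Pow(P, -1))) = Add(Mul(3, Pow(P, -1)), Mul(Rational(-1, 5), P)))
Function('k')(r) = Rational(144, 5) (Function('k')(r) = Mul(Mul(6, Add(Mul(3, Pow(-5, -1)), Mul(Rational(-1, 5), -5))), Mul(-3, Add(-1, -3))) = Mul(Mul(6, Add(Mul(3, Rational(-1, 5)), 1)), Mul(-3, -4)) = Mul(Mul(6, Add(Rational(-3, 5), 1)), 12) = Mul(Mul(6, Rational(2, 5)), 12) = Mul(Rational(12, 5), 12) = Rational(144, 5))
Mul(20, Function('A')(Function('k')(8), 29)) = Mul(20, Mul(-28, 29)) = Mul(20, -812) = -16240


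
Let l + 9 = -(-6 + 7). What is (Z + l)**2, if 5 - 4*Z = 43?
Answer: 1521/4 ≈ 380.25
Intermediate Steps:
l = -10 (l = -9 - (-6 + 7) = -9 - 1*1 = -9 - 1 = -10)
Z = -19/2 (Z = 5/4 - 1/4*43 = 5/4 - 43/4 = -19/2 ≈ -9.5000)
(Z + l)**2 = (-19/2 - 10)**2 = (-39/2)**2 = 1521/4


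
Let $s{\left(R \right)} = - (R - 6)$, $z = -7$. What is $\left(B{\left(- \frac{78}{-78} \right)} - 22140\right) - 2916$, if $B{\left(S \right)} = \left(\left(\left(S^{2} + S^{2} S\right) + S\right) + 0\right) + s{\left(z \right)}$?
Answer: $-25040$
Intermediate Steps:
$s{\left(R \right)} = 6 - R$ ($s{\left(R \right)} = - (-6 + R) = 6 - R$)
$B{\left(S \right)} = 13 + S + S^{2} + S^{3}$ ($B{\left(S \right)} = \left(\left(\left(S^{2} + S^{2} S\right) + S\right) + 0\right) + \left(6 - -7\right) = \left(\left(\left(S^{2} + S^{3}\right) + S\right) + 0\right) + \left(6 + 7\right) = \left(\left(S + S^{2} + S^{3}\right) + 0\right) + 13 = \left(S + S^{2} + S^{3}\right) + 13 = 13 + S + S^{2} + S^{3}$)
$\left(B{\left(- \frac{78}{-78} \right)} - 22140\right) - 2916 = \left(\left(13 - \frac{78}{-78} + \left(- \frac{78}{-78}\right)^{2} + \left(- \frac{78}{-78}\right)^{3}\right) - 22140\right) - 2916 = \left(\left(13 - -1 + \left(\left(-78\right) \left(- \frac{1}{78}\right)\right)^{2} + \left(\left(-78\right) \left(- \frac{1}{78}\right)\right)^{3}\right) - 22140\right) - 2916 = \left(\left(13 + 1 + 1^{2} + 1^{3}\right) - 22140\right) - 2916 = \left(\left(13 + 1 + 1 + 1\right) - 22140\right) - 2916 = \left(16 - 22140\right) - 2916 = -22124 - 2916 = -25040$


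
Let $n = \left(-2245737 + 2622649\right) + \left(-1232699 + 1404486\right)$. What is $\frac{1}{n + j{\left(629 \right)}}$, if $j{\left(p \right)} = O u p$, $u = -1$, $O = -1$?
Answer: $\frac{1}{549328} \approx 1.8204 \cdot 10^{-6}$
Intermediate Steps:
$n = 548699$ ($n = 376912 + 171787 = 548699$)
$j{\left(p \right)} = p$ ($j{\left(p \right)} = \left(-1\right) \left(-1\right) p = 1 p = p$)
$\frac{1}{n + j{\left(629 \right)}} = \frac{1}{548699 + 629} = \frac{1}{549328}$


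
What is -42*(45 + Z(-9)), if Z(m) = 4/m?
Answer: -5614/3 ≈ -1871.3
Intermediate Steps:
-42*(45 + Z(-9)) = -42*(45 + 4/(-9)) = -42*(45 + 4*(-⅑)) = -42*(45 - 4/9) = -42*401/9 = -5614/3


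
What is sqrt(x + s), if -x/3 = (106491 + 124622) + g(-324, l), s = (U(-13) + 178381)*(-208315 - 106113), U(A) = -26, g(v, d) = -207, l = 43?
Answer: I*sqrt(56080498658) ≈ 2.3681e+5*I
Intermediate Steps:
s = -56079805940 (s = (-26 + 178381)*(-208315 - 106113) = 178355*(-314428) = -56079805940)
x = -692718 (x = -3*((106491 + 124622) - 207) = -3*(231113 - 207) = -3*230906 = -692718)
sqrt(x + s) = sqrt(-692718 - 56079805940) = sqrt(-56080498658) = I*sqrt(56080498658)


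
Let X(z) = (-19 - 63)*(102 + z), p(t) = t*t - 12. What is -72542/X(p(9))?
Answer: 1909/369 ≈ 5.1734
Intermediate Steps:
p(t) = -12 + t**2 (p(t) = t**2 - 12 = -12 + t**2)
X(z) = -8364 - 82*z (X(z) = -82*(102 + z) = -8364 - 82*z)
-72542/X(p(9)) = -72542/(-8364 - 82*(-12 + 9**2)) = -72542/(-8364 - 82*(-12 + 81)) = -72542/(-8364 - 82*69) = -72542/(-8364 - 5658) = -72542/(-14022) = -72542*(-1/14022) = 1909/369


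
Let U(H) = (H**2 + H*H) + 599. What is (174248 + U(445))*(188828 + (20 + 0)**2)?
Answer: 108029697516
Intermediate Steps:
U(H) = 599 + 2*H**2 (U(H) = (H**2 + H**2) + 599 = 2*H**2 + 599 = 599 + 2*H**2)
(174248 + U(445))*(188828 + (20 + 0)**2) = (174248 + (599 + 2*445**2))*(188828 + (20 + 0)**2) = (174248 + (599 + 2*198025))*(188828 + 20**2) = (174248 + (599 + 396050))*(188828 + 400) = (174248 + 396649)*189228 = 570897*189228 = 108029697516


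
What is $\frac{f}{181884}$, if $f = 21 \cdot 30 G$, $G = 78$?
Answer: $\frac{4095}{15157} \approx 0.27017$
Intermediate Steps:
$f = 49140$ ($f = 21 \cdot 30 \cdot 78 = 630 \cdot 78 = 49140$)
$\frac{f}{181884} = \frac{49140}{181884} = 49140 \cdot \frac{1}{181884} = \frac{4095}{15157}$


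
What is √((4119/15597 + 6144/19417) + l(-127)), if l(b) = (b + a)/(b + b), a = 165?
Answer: √70826305103638895622/12820520841 ≈ 0.65644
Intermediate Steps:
l(b) = (165 + b)/(2*b) (l(b) = (b + 165)/(b + b) = (165 + b)/((2*b)) = (165 + b)*(1/(2*b)) = (165 + b)/(2*b))
√((4119/15597 + 6144/19417) + l(-127)) = √((4119/15597 + 6144/19417) + (½)*(165 - 127)/(-127)) = √((4119*(1/15597) + 6144*(1/19417)) + (½)*(-1/127)*38) = √((1373/5199 + 6144/19417) - 19/127) = √(58602197/100948983 - 19/127) = √(5524448342/12820520841) = √70826305103638895622/12820520841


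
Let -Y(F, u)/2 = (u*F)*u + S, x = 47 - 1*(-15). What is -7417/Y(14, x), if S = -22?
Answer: 7417/107588 ≈ 0.068939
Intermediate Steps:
x = 62 (x = 47 + 15 = 62)
Y(F, u) = 44 - 2*F*u² (Y(F, u) = -2*((u*F)*u - 22) = -2*((F*u)*u - 22) = -2*(F*u² - 22) = -2*(-22 + F*u²) = 44 - 2*F*u²)
-7417/Y(14, x) = -7417/(44 - 2*14*62²) = -7417/(44 - 2*14*3844) = -7417/(44 - 107632) = -7417/(-107588) = -7417*(-1/107588) = 7417/107588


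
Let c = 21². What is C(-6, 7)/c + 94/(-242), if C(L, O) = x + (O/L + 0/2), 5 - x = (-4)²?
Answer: -133195/320166 ≈ -0.41602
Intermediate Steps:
x = -11 (x = 5 - 1*(-4)² = 5 - 1*16 = 5 - 16 = -11)
c = 441
C(L, O) = -11 + O/L (C(L, O) = -11 + (O/L + 0/2) = -11 + (O/L + 0*(½)) = -11 + (O/L + 0) = -11 + O/L)
C(-6, 7)/c + 94/(-242) = (-11 + 7/(-6))/441 + 94/(-242) = (-11 + 7*(-⅙))*(1/441) + 94*(-1/242) = (-11 - 7/6)*(1/441) - 47/121 = -73/6*1/441 - 47/121 = -73/2646 - 47/121 = -133195/320166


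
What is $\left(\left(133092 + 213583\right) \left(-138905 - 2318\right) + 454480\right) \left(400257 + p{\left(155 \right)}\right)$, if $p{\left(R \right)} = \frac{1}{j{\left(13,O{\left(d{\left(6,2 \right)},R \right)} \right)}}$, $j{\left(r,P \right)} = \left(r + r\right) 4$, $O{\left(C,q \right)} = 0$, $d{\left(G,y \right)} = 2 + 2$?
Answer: $- \frac{2037962607430343805}{104} \approx -1.9596 \cdot 10^{16}$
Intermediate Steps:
$d{\left(G,y \right)} = 4$
$j{\left(r,P \right)} = 8 r$ ($j{\left(r,P \right)} = 2 r 4 = 8 r$)
$p{\left(R \right)} = \frac{1}{104}$ ($p{\left(R \right)} = \frac{1}{8 \cdot 13} = \frac{1}{104}$)
$\left(\left(133092 + 213583\right) \left(-138905 - 2318\right) + 454480\right) \left(400257 + p{\left(155 \right)}\right) = \left(\left(133092 + 213583\right) \left(-138905 - 2318\right) + 454480\right) \left(400257 + \frac{1}{104}\right) = \left(346675 \left(-141223\right) + 454480\right) \frac{41626729}{104} = \left(-48958483525 + 454480\right) \frac{41626729}{104} = \left(-48958029045\right) \frac{41626729}{104} = - \frac{2037962607430343805}{104}$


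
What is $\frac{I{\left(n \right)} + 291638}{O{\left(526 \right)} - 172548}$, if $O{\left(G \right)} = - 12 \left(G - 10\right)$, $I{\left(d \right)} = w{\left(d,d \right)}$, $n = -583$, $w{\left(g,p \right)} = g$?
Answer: $- \frac{58211}{35748} \approx -1.6284$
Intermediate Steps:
$I{\left(d \right)} = d$
$O{\left(G \right)} = 120 - 12 G$ ($O{\left(G \right)} = - 12 \left(-10 + G\right) = 120 - 12 G$)
$\frac{I{\left(n \right)} + 291638}{O{\left(526 \right)} - 172548} = \frac{-583 + 291638}{\left(120 - 6312\right) - 172548} = \frac{291055}{\left(120 - 6312\right) - 172548} = \frac{291055}{-6192 - 172548} = \frac{291055}{-178740} = 291055 \left(- \frac{1}{178740}\right) = - \frac{58211}{35748}$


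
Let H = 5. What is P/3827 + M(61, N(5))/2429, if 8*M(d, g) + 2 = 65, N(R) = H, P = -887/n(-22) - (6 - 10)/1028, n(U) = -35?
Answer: 942726129/95560649240 ≈ 0.0098652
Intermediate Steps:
P = 227994/8995 (P = -887/(-35) - (6 - 10)/1028 = -887*(-1/35) - 1*(-4)*(1/1028) = 887/35 + 4*(1/1028) = 887/35 + 1/257 = 227994/8995 ≈ 25.347)
N(R) = 5
M(d, g) = 63/8 (M(d, g) = -¼ + (⅛)*65 = -¼ + 65/8 = 63/8)
P/3827 + M(61, N(5))/2429 = (227994/8995)/3827 + (63/8)/2429 = (227994/8995)*(1/3827) + (63/8)*(1/2429) = 227994/34423865 + 9/2776 = 942726129/95560649240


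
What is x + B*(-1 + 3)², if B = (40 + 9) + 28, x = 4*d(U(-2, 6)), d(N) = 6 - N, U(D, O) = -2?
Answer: 340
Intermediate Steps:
x = 32 (x = 4*(6 - 1*(-2)) = 4*(6 + 2) = 4*8 = 32)
B = 77 (B = 49 + 28 = 77)
x + B*(-1 + 3)² = 32 + 77*(-1 + 3)² = 32 + 77*2² = 32 + 77*4 = 32 + 308 = 340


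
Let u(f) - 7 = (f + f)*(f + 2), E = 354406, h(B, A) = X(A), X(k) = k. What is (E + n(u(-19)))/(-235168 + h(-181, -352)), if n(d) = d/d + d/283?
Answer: -50148917/33326080 ≈ -1.5048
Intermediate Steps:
h(B, A) = A
u(f) = 7 + 2*f*(2 + f) (u(f) = 7 + (f + f)*(f + 2) = 7 + (2*f)*(2 + f) = 7 + 2*f*(2 + f))
n(d) = 1 + d/283 (n(d) = 1 + d*(1/283) = 1 + d/283)
(E + n(u(-19)))/(-235168 + h(-181, -352)) = (354406 + (1 + (7 + 2*(-19)² + 4*(-19))/283))/(-235168 - 352) = (354406 + (1 + (7 + 2*361 - 76)/283))/(-235520) = (354406 + (1 + (7 + 722 - 76)/283))*(-1/235520) = (354406 + (1 + (1/283)*653))*(-1/235520) = (354406 + (1 + 653/283))*(-1/235520) = (354406 + 936/283)*(-1/235520) = (100297834/283)*(-1/235520) = -50148917/33326080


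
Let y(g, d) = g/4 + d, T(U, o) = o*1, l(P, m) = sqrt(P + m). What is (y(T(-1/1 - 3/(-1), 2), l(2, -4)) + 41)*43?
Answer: 3569/2 + 43*I*sqrt(2) ≈ 1784.5 + 60.811*I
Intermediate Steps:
T(U, o) = o
y(g, d) = d + g/4 (y(g, d) = g*(1/4) + d = g/4 + d = d + g/4)
(y(T(-1/1 - 3/(-1), 2), l(2, -4)) + 41)*43 = ((sqrt(2 - 4) + (1/4)*2) + 41)*43 = ((sqrt(-2) + 1/2) + 41)*43 = ((I*sqrt(2) + 1/2) + 41)*43 = ((1/2 + I*sqrt(2)) + 41)*43 = (83/2 + I*sqrt(2))*43 = 3569/2 + 43*I*sqrt(2)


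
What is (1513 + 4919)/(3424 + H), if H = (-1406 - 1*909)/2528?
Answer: 5420032/2884519 ≈ 1.8790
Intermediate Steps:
H = -2315/2528 (H = (-1406 - 909)*(1/2528) = -2315*1/2528 = -2315/2528 ≈ -0.91574)
(1513 + 4919)/(3424 + H) = (1513 + 4919)/(3424 - 2315/2528) = 6432/(8653557/2528) = 6432*(2528/8653557) = 5420032/2884519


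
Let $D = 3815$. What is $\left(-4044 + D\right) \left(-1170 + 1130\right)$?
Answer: $9160$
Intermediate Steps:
$\left(-4044 + D\right) \left(-1170 + 1130\right) = \left(-4044 + 3815\right) \left(-1170 + 1130\right) = \left(-229\right) \left(-40\right) = 9160$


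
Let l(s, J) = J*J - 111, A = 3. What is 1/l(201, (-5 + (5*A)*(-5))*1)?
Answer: 1/6289 ≈ 0.00015901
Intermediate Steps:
l(s, J) = -111 + J² (l(s, J) = J² - 111 = -111 + J²)
1/l(201, (-5 + (5*A)*(-5))*1) = 1/(-111 + ((-5 + (5*3)*(-5))*1)²) = 1/(-111 + ((-5 + 15*(-5))*1)²) = 1/(-111 + ((-5 - 75)*1)²) = 1/(-111 + (-80*1)²) = 1/(-111 + (-80)²) = 1/(-111 + 6400) = 1/6289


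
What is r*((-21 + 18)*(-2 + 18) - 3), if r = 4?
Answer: -204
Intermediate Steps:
r*((-21 + 18)*(-2 + 18) - 3) = 4*((-21 + 18)*(-2 + 18) - 3) = 4*(-3*16 - 3) = 4*(-48 - 3) = 4*(-51) = -204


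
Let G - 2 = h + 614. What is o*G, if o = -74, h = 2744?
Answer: -248640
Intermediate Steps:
G = 3360 (G = 2 + (2744 + 614) = 2 + 3358 = 3360)
o*G = -74*3360 = -248640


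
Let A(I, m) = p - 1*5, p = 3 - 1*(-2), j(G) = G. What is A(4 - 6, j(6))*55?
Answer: 0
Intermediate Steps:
p = 5 (p = 3 + 2 = 5)
A(I, m) = 0 (A(I, m) = 5 - 1*5 = 5 - 5 = 0)
A(4 - 6, j(6))*55 = 0*55 = 0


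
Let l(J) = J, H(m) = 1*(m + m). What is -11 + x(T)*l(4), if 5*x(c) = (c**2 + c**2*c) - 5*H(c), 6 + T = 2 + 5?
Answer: -87/5 ≈ -17.400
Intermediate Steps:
H(m) = 2*m (H(m) = 1*(2*m) = 2*m)
T = 1 (T = -6 + (2 + 5) = -6 + 7 = 1)
x(c) = -2*c + c**2/5 + c**3/5 (x(c) = ((c**2 + c**2*c) - 10*c)/5 = ((c**2 + c**3) - 10*c)/5 = (c**2 + c**3 - 10*c)/5 = -2*c + c**2/5 + c**3/5)
-11 + x(T)*l(4) = -11 + ((1/5)*1*(-10 + 1 + 1**2))*4 = -11 + ((1/5)*1*(-10 + 1 + 1))*4 = -11 + ((1/5)*1*(-8))*4 = -11 - 8/5*4 = -11 - 32/5 = -87/5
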